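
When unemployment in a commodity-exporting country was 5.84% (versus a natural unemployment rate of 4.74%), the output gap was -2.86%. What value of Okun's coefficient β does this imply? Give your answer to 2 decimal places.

β ≈ 2.60

Okun's law: output gap = -β × (u - u*).
-2.86 = -β × (5.84 - 4.74) = -β × 1.1, so β = 2.86/1.1 = 2.60.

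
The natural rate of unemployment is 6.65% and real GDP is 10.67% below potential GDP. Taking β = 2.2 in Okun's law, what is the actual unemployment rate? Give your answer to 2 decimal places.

From Okun's law, u - u* = -(output gap)/β = -(-10.67)/2.2 = 4.85 points.
So u = 6.65 + 4.85 = 11.50%.

11.50%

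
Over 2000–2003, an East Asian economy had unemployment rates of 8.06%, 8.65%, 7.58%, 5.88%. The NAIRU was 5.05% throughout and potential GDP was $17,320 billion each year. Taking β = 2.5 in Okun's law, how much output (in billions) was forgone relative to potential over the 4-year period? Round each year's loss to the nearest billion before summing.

Year 2000: gap = -2.5 × (8.06 - 5.05) = -7.525%, loss ≈ 17320 × 7.525/100 ≈ 1303.
Year 2001: gap = -2.5 × (8.65 - 5.05) = -9%, loss ≈ 17320 × 9/100 ≈ 1559.
Year 2002: gap = -2.5 × (7.58 - 5.05) = -6.325%, loss ≈ 17320 × 6.325/100 ≈ 1095.
Year 2003: gap = -2.5 × (5.88 - 5.05) = -2.075%, loss ≈ 17320 × 2.075/100 ≈ 359.
Total lost output = 1303 + 1559 + 1095 + 359 = 4316 billion.

$4,316 billion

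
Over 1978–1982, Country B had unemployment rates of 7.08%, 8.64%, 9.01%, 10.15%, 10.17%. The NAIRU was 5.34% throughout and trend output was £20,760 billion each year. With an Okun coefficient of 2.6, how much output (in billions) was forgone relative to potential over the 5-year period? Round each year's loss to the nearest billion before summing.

Year 1978: gap = -2.6 × (7.08 - 5.34) = -4.524%, loss ≈ 20760 × 4.524/100 ≈ 939.
Year 1979: gap = -2.6 × (8.64 - 5.34) = -8.58%, loss ≈ 20760 × 8.58/100 ≈ 1781.
Year 1980: gap = -2.6 × (9.01 - 5.34) = -9.542%, loss ≈ 20760 × 9.542/100 ≈ 1981.
Year 1981: gap = -2.6 × (10.15 - 5.34) = -12.506%, loss ≈ 20760 × 12.506/100 ≈ 2596.
Year 1982: gap = -2.6 × (10.17 - 5.34) = -12.558%, loss ≈ 20760 × 12.558/100 ≈ 2607.
Total lost output = 939 + 1781 + 1981 + 2596 + 2607 = 9904 billion.

£9,904 billion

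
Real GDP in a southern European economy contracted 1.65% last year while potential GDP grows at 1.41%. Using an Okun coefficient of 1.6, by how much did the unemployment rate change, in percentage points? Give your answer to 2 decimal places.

1.91 percentage points

Growth-rate Okun's law: g_Y = g_Y* - β × Δu, so Δu = (g_Y* - g_Y)/β.
Δu = (1.41 + 1.65)/1.6 = 3.06/1.6 = 1.91 percentage points.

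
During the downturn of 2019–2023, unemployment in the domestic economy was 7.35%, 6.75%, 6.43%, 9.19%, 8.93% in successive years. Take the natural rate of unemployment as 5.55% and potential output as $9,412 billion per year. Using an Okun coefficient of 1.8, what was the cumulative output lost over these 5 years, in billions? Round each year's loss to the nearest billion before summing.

$1,847 billion

Year 2019: gap = -1.8 × (7.35 - 5.55) = -3.24%, loss ≈ 9412 × 3.24/100 ≈ 305.
Year 2020: gap = -1.8 × (6.75 - 5.55) = -2.16%, loss ≈ 9412 × 2.16/100 ≈ 203.
Year 2021: gap = -1.8 × (6.43 - 5.55) = -1.584%, loss ≈ 9412 × 1.584/100 ≈ 149.
Year 2022: gap = -1.8 × (9.19 - 5.55) = -6.552%, loss ≈ 9412 × 6.552/100 ≈ 617.
Year 2023: gap = -1.8 × (8.93 - 5.55) = -6.084%, loss ≈ 9412 × 6.084/100 ≈ 573.
Total lost output = 305 + 203 + 149 + 617 + 573 = 1847 billion.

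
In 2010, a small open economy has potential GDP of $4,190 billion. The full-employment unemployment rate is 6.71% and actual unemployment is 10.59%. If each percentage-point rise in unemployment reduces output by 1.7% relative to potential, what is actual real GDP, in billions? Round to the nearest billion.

$3,914 billion

Unemployment gap = 10.59 - 6.71 = 3.88 points, so the output gap is -1.7 × 3.88 = -6.596%.
Actual GDP = 4190 × (1 - 6.596/100) = 4190 × 0.93404 ≈ 3914 billion.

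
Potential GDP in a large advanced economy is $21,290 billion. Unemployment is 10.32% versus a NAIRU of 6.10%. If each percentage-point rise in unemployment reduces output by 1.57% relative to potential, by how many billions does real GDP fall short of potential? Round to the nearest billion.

Output gap = -1.57 × (10.32 - 6.1) = -1.57 × 4.22 = -6.6254%.
Actual GDP ≈ 21290 × 0.933746 ≈ 19879 billion, so the shortfall is 21290 - 19879 = 1411 billion.

$1,411 billion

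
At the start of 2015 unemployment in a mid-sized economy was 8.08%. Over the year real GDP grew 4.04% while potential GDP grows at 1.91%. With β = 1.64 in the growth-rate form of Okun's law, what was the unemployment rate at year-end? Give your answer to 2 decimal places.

6.78%

Growth-rate Okun's law: g_Y = g_Y* - β × Δu, so Δu = (g_Y* - g_Y)/β.
Δu = (1.91 - 4.04)/1.64 = -2.13/1.64 = -1.30 percentage points.
Year-end unemployment = 8.08 - 1.3 = 6.78%.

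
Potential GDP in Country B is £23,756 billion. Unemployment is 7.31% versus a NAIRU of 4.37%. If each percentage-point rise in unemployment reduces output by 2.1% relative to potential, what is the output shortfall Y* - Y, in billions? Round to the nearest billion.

£1,467 billion

Output gap = -2.1 × (7.31 - 4.37) = -2.1 × 2.94 = -6.174%.
Actual GDP ≈ 23756 × 0.93826 ≈ 22289 billion, so the shortfall is 23756 - 22289 = 1467 billion.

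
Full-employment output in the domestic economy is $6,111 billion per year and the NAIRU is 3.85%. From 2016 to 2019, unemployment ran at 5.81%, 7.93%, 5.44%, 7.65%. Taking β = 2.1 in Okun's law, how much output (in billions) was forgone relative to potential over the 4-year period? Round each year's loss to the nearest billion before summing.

$1,468 billion

Year 2016: gap = -2.1 × (5.81 - 3.85) = -4.116%, loss ≈ 6111 × 4.116/100 ≈ 252.
Year 2017: gap = -2.1 × (7.93 - 3.85) = -8.568%, loss ≈ 6111 × 8.568/100 ≈ 524.
Year 2018: gap = -2.1 × (5.44 - 3.85) = -3.339%, loss ≈ 6111 × 3.339/100 ≈ 204.
Year 2019: gap = -2.1 × (7.65 - 3.85) = -7.98%, loss ≈ 6111 × 7.98/100 ≈ 488.
Total lost output = 252 + 524 + 204 + 488 = 1468 billion.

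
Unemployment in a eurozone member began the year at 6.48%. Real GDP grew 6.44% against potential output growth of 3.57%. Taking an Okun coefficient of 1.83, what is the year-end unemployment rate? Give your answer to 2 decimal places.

4.91%

Growth-rate Okun's law: g_Y = g_Y* - β × Δu, so Δu = (g_Y* - g_Y)/β.
Δu = (3.57 - 6.44)/1.83 = -2.87/1.83 = -1.57 percentage points.
Year-end unemployment = 6.48 - 1.57 = 4.91%.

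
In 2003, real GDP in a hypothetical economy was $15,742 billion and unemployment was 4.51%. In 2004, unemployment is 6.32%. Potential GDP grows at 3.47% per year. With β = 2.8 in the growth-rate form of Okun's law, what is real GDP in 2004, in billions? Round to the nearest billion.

$15,490 billion

Δu = 6.32 - 4.51 = 1.81 points.
Okun's law (growth form): g_Y = g_Y* - β × Δu = 3.47 - 2.8 × (1.81) = 3.47 - 5.068 = -1.598%.
Real GDP in the next year = 15742 × (1 - 1.598/100) = 15742 × 0.98402 ≈ 15490 billion.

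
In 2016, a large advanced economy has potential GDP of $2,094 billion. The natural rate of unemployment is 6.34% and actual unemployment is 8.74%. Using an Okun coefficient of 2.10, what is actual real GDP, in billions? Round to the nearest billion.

Unemployment gap = 8.74 - 6.34 = 2.4 points, so the output gap is -2.1 × 2.4 = -5.04%.
Actual GDP = 2094 × (1 - 5.04/100) = 2094 × 0.9496 ≈ 1988 billion.

$1,988 billion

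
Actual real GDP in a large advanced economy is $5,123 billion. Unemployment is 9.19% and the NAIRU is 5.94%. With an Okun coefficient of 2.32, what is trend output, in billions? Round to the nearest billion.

$5,541 billion

Unemployment gap = 9.19 - 5.94 = 3.25 points, so output gap = -2.32 × 3.25 = -7.54%.
Since Y = Y* × (1 + gap/100), Y* = 5123/0.9246 ≈ 5541 billion.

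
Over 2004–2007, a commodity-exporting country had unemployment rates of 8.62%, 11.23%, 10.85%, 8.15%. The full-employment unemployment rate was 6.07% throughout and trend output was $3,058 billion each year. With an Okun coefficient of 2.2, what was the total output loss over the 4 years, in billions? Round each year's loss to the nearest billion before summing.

$981 billion

Year 2004: gap = -2.2 × (8.62 - 6.07) = -5.61%, loss ≈ 3058 × 5.61/100 ≈ 172.
Year 2005: gap = -2.2 × (11.23 - 6.07) = -11.352%, loss ≈ 3058 × 11.352/100 ≈ 347.
Year 2006: gap = -2.2 × (10.85 - 6.07) = -10.516%, loss ≈ 3058 × 10.516/100 ≈ 322.
Year 2007: gap = -2.2 × (8.15 - 6.07) = -4.576%, loss ≈ 3058 × 4.576/100 ≈ 140.
Total lost output = 172 + 347 + 322 + 140 = 981 billion.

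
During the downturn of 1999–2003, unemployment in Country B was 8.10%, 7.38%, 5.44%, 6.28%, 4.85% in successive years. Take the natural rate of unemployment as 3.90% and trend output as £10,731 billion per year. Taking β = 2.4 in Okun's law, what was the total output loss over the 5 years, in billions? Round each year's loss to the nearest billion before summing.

Year 1999: gap = -2.4 × (8.1 - 3.9) = -10.08%, loss ≈ 10731 × 10.08/100 ≈ 1082.
Year 2000: gap = -2.4 × (7.38 - 3.9) = -8.352%, loss ≈ 10731 × 8.352/100 ≈ 896.
Year 2001: gap = -2.4 × (5.44 - 3.9) = -3.696%, loss ≈ 10731 × 3.696/100 ≈ 397.
Year 2002: gap = -2.4 × (6.28 - 3.9) = -5.712%, loss ≈ 10731 × 5.712/100 ≈ 613.
Year 2003: gap = -2.4 × (4.85 - 3.9) = -2.28%, loss ≈ 10731 × 2.28/100 ≈ 245.
Total lost output = 1082 + 896 + 397 + 613 + 245 = 3233 billion.

£3,233 billion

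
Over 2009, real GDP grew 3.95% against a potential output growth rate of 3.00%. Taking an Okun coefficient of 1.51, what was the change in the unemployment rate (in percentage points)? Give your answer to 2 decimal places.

Growth-rate Okun's law: g_Y = g_Y* - β × Δu, so Δu = (g_Y* - g_Y)/β.
Δu = (3 - 3.95)/1.51 = -0.95/1.51 = -0.63 percentage points.

-0.63 percentage points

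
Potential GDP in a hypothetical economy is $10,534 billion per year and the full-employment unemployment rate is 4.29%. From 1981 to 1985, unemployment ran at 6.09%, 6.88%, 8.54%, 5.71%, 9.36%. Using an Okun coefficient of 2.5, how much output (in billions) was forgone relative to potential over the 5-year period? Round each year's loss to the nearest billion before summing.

$3,984 billion

Year 1981: gap = -2.5 × (6.09 - 4.29) = -4.5%, loss ≈ 10534 × 4.5/100 ≈ 474.
Year 1982: gap = -2.5 × (6.88 - 4.29) = -6.475%, loss ≈ 10534 × 6.475/100 ≈ 682.
Year 1983: gap = -2.5 × (8.54 - 4.29) = -10.625%, loss ≈ 10534 × 10.625/100 ≈ 1119.
Year 1984: gap = -2.5 × (5.71 - 4.29) = -3.55%, loss ≈ 10534 × 3.55/100 ≈ 374.
Year 1985: gap = -2.5 × (9.36 - 4.29) = -12.675%, loss ≈ 10534 × 12.675/100 ≈ 1335.
Total lost output = 474 + 682 + 1119 + 374 + 1335 = 3984 billion.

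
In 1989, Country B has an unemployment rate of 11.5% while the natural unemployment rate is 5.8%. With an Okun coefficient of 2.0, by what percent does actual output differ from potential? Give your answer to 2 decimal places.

The unemployment gap is 11.5 - 5.8 = 5.7 percentage points.
Okun's law gives an output gap of -2 × 5.7 = -11.4%, i.e. 11.40% below potential.

-11.40%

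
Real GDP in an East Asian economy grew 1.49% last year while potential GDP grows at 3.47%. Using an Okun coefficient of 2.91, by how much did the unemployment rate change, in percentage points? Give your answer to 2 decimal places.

Growth-rate Okun's law: g_Y = g_Y* - β × Δu, so Δu = (g_Y* - g_Y)/β.
Δu = (3.47 - 1.49)/2.91 = 1.98/2.91 = 0.68 percentage points.

0.68 percentage points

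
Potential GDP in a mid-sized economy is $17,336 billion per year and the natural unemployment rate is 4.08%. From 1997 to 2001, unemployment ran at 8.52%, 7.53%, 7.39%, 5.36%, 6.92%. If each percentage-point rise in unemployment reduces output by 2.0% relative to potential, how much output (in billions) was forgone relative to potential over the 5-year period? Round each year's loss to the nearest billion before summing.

Year 1997: gap = -2.0 × (8.52 - 4.08) = -8.88%, loss ≈ 17336 × 8.88/100 ≈ 1539.
Year 1998: gap = -2.0 × (7.53 - 4.08) = -6.9%, loss ≈ 17336 × 6.9/100 ≈ 1196.
Year 1999: gap = -2.0 × (7.39 - 4.08) = -6.62%, loss ≈ 17336 × 6.62/100 ≈ 1148.
Year 2000: gap = -2.0 × (5.36 - 4.08) = -2.56%, loss ≈ 17336 × 2.56/100 ≈ 444.
Year 2001: gap = -2.0 × (6.92 - 4.08) = -5.68%, loss ≈ 17336 × 5.68/100 ≈ 985.
Total lost output = 1539 + 1196 + 1148 + 444 + 985 = 5312 billion.

$5,312 billion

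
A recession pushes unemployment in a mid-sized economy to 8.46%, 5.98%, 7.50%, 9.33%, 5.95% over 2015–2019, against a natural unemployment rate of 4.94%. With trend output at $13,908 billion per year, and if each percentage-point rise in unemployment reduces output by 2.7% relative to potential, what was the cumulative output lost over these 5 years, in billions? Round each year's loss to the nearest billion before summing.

Year 2015: gap = -2.7 × (8.46 - 4.94) = -9.504%, loss ≈ 13908 × 9.504/100 ≈ 1322.
Year 2016: gap = -2.7 × (5.98 - 4.94) = -2.808%, loss ≈ 13908 × 2.808/100 ≈ 391.
Year 2017: gap = -2.7 × (7.5 - 4.94) = -6.912%, loss ≈ 13908 × 6.912/100 ≈ 961.
Year 2018: gap = -2.7 × (9.33 - 4.94) = -11.853%, loss ≈ 13908 × 11.853/100 ≈ 1649.
Year 2019: gap = -2.7 × (5.95 - 4.94) = -2.727%, loss ≈ 13908 × 2.727/100 ≈ 379.
Total lost output = 1322 + 391 + 961 + 1649 + 379 = 4702 billion.

$4,702 billion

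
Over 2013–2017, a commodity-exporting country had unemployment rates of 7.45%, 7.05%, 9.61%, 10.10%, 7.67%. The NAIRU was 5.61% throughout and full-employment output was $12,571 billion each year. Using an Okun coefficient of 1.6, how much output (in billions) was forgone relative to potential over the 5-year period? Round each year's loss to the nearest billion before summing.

Year 2013: gap = -1.6 × (7.45 - 5.61) = -2.944%, loss ≈ 12571 × 2.944/100 ≈ 370.
Year 2014: gap = -1.6 × (7.05 - 5.61) = -2.304%, loss ≈ 12571 × 2.304/100 ≈ 290.
Year 2015: gap = -1.6 × (9.61 - 5.61) = -6.4%, loss ≈ 12571 × 6.4/100 ≈ 805.
Year 2016: gap = -1.6 × (10.1 - 5.61) = -7.184%, loss ≈ 12571 × 7.184/100 ≈ 903.
Year 2017: gap = -1.6 × (7.67 - 5.61) = -3.296%, loss ≈ 12571 × 3.296/100 ≈ 414.
Total lost output = 370 + 290 + 805 + 903 + 414 = 2782 billion.

$2,782 billion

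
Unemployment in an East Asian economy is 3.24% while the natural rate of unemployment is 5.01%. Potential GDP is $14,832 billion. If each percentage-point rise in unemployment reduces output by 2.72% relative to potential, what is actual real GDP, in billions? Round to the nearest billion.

Unemployment gap = 3.24 - 5.01 = -1.77 points, so the output gap is -2.72 × (-1.77) = 4.8144%.
Actual GDP = 14832 × (1 + 4.8144/100) = 14832 × 1.048144 ≈ 15546 billion.

$15,546 billion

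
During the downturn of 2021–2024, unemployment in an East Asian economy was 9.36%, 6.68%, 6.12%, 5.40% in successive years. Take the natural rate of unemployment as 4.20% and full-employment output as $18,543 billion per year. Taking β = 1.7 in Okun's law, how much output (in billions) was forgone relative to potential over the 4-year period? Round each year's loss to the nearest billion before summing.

$3,392 billion

Year 2021: gap = -1.7 × (9.36 - 4.2) = -8.772%, loss ≈ 18543 × 8.772/100 ≈ 1627.
Year 2022: gap = -1.7 × (6.68 - 4.2) = -4.216%, loss ≈ 18543 × 4.216/100 ≈ 782.
Year 2023: gap = -1.7 × (6.12 - 4.2) = -3.264%, loss ≈ 18543 × 3.264/100 ≈ 605.
Year 2024: gap = -1.7 × (5.4 - 4.2) = -2.04%, loss ≈ 18543 × 2.04/100 ≈ 378.
Total lost output = 1627 + 782 + 605 + 378 = 3392 billion.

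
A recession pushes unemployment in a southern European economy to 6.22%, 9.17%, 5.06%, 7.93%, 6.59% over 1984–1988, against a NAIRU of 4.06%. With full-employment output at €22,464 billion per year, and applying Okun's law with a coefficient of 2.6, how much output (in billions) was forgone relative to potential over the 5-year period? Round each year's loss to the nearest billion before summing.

€8,569 billion

Year 1984: gap = -2.6 × (6.22 - 4.06) = -5.616%, loss ≈ 22464 × 5.616/100 ≈ 1262.
Year 1985: gap = -2.6 × (9.17 - 4.06) = -13.286%, loss ≈ 22464 × 13.286/100 ≈ 2985.
Year 1986: gap = -2.6 × (5.06 - 4.06) = -2.6%, loss ≈ 22464 × 2.6/100 ≈ 584.
Year 1987: gap = -2.6 × (7.93 - 4.06) = -10.062%, loss ≈ 22464 × 10.062/100 ≈ 2260.
Year 1988: gap = -2.6 × (6.59 - 4.06) = -6.578%, loss ≈ 22464 × 6.578/100 ≈ 1478.
Total lost output = 1262 + 2985 + 584 + 2260 + 1478 = 8569 billion.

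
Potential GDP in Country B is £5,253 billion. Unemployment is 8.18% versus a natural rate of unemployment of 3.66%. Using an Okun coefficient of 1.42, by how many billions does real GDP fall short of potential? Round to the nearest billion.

Output gap = -1.42 × (8.18 - 3.66) = -1.42 × 4.52 = -6.4184%.
Actual GDP ≈ 5253 × 0.935816 ≈ 4916 billion, so the shortfall is 5253 - 4916 = 337 billion.

£337 billion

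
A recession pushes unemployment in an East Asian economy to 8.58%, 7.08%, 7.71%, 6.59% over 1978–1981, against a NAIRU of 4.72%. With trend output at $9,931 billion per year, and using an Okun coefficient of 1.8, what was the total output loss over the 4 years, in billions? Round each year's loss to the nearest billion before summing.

Year 1978: gap = -1.8 × (8.58 - 4.72) = -6.948%, loss ≈ 9931 × 6.948/100 ≈ 690.
Year 1979: gap = -1.8 × (7.08 - 4.72) = -4.248%, loss ≈ 9931 × 4.248/100 ≈ 422.
Year 1980: gap = -1.8 × (7.71 - 4.72) = -5.382%, loss ≈ 9931 × 5.382/100 ≈ 534.
Year 1981: gap = -1.8 × (6.59 - 4.72) = -3.366%, loss ≈ 9931 × 3.366/100 ≈ 334.
Total lost output = 690 + 422 + 534 + 334 = 1980 billion.

$1,980 billion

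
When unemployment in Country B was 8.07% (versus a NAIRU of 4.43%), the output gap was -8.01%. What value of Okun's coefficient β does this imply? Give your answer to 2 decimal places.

β ≈ 2.20

Okun's law: output gap = -β × (u - u*).
-8.01 = -β × (8.07 - 4.43) = -β × 3.64, so β = 8.01/3.64 = 2.20.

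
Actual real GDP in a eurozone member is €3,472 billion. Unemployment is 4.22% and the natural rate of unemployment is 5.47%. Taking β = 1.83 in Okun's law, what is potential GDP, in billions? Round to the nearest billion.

€3,394 billion

Unemployment gap = 4.22 - 5.47 = -1.25 points, so output gap = -1.83 × (-1.25) = 2.2875%.
Since Y = Y* × (1 + gap/100), Y* = 3472/1.022875 ≈ 3394 billion.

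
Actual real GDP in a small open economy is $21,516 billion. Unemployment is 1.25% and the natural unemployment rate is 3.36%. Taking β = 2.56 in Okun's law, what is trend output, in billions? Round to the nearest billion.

Unemployment gap = 1.25 - 3.36 = -2.11 points, so output gap = -2.56 × (-2.11) = 5.4016%.
Since Y = Y* × (1 + gap/100), Y* = 21516/1.054016 ≈ 20413 billion.

$20,413 billion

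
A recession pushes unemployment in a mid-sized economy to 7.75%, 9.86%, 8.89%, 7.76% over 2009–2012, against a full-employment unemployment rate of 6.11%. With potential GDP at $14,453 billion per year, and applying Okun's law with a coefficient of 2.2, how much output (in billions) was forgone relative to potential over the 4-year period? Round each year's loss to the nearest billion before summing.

$3,122 billion

Year 2009: gap = -2.2 × (7.75 - 6.11) = -3.608%, loss ≈ 14453 × 3.608/100 ≈ 521.
Year 2010: gap = -2.2 × (9.86 - 6.11) = -8.25%, loss ≈ 14453 × 8.25/100 ≈ 1192.
Year 2011: gap = -2.2 × (8.89 - 6.11) = -6.116%, loss ≈ 14453 × 6.116/100 ≈ 884.
Year 2012: gap = -2.2 × (7.76 - 6.11) = -3.63%, loss ≈ 14453 × 3.63/100 ≈ 525.
Total lost output = 521 + 1192 + 884 + 525 = 3122 billion.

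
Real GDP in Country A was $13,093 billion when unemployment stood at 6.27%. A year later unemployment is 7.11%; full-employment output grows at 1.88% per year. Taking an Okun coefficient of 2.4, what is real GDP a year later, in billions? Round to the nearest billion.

$13,075 billion

Δu = 7.11 - 6.27 = 0.84 points.
Okun's law (growth form): g_Y = g_Y* - β × Δu = 1.88 - 2.4 × (0.84) = 1.88 - 2.016 = -0.136%.
Real GDP in the next year = 13093 × (1 - 0.136/100) = 13093 × 0.99864 ≈ 13075 billion.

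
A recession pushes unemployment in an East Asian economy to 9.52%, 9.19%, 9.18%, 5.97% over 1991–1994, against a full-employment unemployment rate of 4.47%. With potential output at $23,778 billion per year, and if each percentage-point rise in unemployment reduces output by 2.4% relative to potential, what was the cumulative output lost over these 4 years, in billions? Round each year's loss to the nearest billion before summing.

Year 1991: gap = -2.4 × (9.52 - 4.47) = -12.12%, loss ≈ 23778 × 12.12/100 ≈ 2882.
Year 1992: gap = -2.4 × (9.19 - 4.47) = -11.328%, loss ≈ 23778 × 11.328/100 ≈ 2694.
Year 1993: gap = -2.4 × (9.18 - 4.47) = -11.304%, loss ≈ 23778 × 11.304/100 ≈ 2688.
Year 1994: gap = -2.4 × (5.97 - 4.47) = -3.6%, loss ≈ 23778 × 3.6/100 ≈ 856.
Total lost output = 2882 + 2694 + 2688 + 856 = 9120 billion.

$9,120 billion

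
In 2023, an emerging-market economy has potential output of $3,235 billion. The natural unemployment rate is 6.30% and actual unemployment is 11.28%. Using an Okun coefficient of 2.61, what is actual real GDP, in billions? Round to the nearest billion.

Unemployment gap = 11.28 - 6.3 = 4.98 points, so the output gap is -2.61 × 4.98 = -12.9978%.
Actual GDP = 3235 × (1 - 12.9978/100) = 3235 × 0.870022 ≈ 2815 billion.

$2,815 billion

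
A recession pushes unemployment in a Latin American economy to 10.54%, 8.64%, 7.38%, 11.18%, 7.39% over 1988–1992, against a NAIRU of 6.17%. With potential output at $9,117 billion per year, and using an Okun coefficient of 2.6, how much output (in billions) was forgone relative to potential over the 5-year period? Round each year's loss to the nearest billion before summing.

$3,385 billion

Year 1988: gap = -2.6 × (10.54 - 6.17) = -11.362%, loss ≈ 9117 × 11.362/100 ≈ 1036.
Year 1989: gap = -2.6 × (8.64 - 6.17) = -6.422%, loss ≈ 9117 × 6.422/100 ≈ 585.
Year 1990: gap = -2.6 × (7.38 - 6.17) = -3.146%, loss ≈ 9117 × 3.146/100 ≈ 287.
Year 1991: gap = -2.6 × (11.18 - 6.17) = -13.026%, loss ≈ 9117 × 13.026/100 ≈ 1188.
Year 1992: gap = -2.6 × (7.39 - 6.17) = -3.172%, loss ≈ 9117 × 3.172/100 ≈ 289.
Total lost output = 1036 + 585 + 287 + 1188 + 289 = 3385 billion.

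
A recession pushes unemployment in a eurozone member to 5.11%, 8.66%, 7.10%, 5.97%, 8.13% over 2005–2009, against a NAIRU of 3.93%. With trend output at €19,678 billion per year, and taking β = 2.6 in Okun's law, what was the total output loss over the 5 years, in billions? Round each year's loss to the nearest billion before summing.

€7,839 billion

Year 2005: gap = -2.6 × (5.11 - 3.93) = -3.068%, loss ≈ 19678 × 3.068/100 ≈ 604.
Year 2006: gap = -2.6 × (8.66 - 3.93) = -12.298%, loss ≈ 19678 × 12.298/100 ≈ 2420.
Year 2007: gap = -2.6 × (7.1 - 3.93) = -8.242%, loss ≈ 19678 × 8.242/100 ≈ 1622.
Year 2008: gap = -2.6 × (5.97 - 3.93) = -5.304%, loss ≈ 19678 × 5.304/100 ≈ 1044.
Year 2009: gap = -2.6 × (8.13 - 3.93) = -10.92%, loss ≈ 19678 × 10.92/100 ≈ 2149.
Total lost output = 604 + 2420 + 1622 + 1044 + 2149 = 7839 billion.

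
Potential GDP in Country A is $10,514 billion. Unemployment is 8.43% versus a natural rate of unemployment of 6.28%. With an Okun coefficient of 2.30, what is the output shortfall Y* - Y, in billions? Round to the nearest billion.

$520 billion

Output gap = -2.30 × (8.43 - 6.28) = -2.3 × 2.15 = -4.945%.
Actual GDP ≈ 10514 × 0.95055 ≈ 9994 billion, so the shortfall is 10514 - 9994 = 520 billion.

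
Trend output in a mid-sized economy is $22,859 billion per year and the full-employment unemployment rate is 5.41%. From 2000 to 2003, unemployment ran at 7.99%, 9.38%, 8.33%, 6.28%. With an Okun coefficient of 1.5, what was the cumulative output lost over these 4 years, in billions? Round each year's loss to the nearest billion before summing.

Year 2000: gap = -1.5 × (7.99 - 5.41) = -3.87%, loss ≈ 22859 × 3.87/100 ≈ 885.
Year 2001: gap = -1.5 × (9.38 - 5.41) = -5.955%, loss ≈ 22859 × 5.955/100 ≈ 1361.
Year 2002: gap = -1.5 × (8.33 - 5.41) = -4.38%, loss ≈ 22859 × 4.38/100 ≈ 1001.
Year 2003: gap = -1.5 × (6.28 - 5.41) = -1.305%, loss ≈ 22859 × 1.305/100 ≈ 298.
Total lost output = 885 + 1361 + 1001 + 298 = 3545 billion.

$3,545 billion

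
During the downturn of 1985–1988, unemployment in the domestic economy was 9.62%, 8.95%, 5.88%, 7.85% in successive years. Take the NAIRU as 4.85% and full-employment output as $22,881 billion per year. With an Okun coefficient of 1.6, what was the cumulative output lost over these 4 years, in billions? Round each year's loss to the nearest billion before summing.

Year 1985: gap = -1.6 × (9.62 - 4.85) = -7.632%, loss ≈ 22881 × 7.632/100 ≈ 1746.
Year 1986: gap = -1.6 × (8.95 - 4.85) = -6.56%, loss ≈ 22881 × 6.56/100 ≈ 1501.
Year 1987: gap = -1.6 × (5.88 - 4.85) = -1.648%, loss ≈ 22881 × 1.648/100 ≈ 377.
Year 1988: gap = -1.6 × (7.85 - 4.85) = -4.8%, loss ≈ 22881 × 4.8/100 ≈ 1098.
Total lost output = 1746 + 1501 + 377 + 1098 = 4722 billion.

$4,722 billion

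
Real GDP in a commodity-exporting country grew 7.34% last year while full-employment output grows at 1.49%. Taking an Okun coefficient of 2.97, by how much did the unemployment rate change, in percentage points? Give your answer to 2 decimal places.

-1.97 percentage points

Growth-rate Okun's law: g_Y = g_Y* - β × Δu, so Δu = (g_Y* - g_Y)/β.
Δu = (1.49 - 7.34)/2.97 = -5.85/2.97 = -1.97 percentage points.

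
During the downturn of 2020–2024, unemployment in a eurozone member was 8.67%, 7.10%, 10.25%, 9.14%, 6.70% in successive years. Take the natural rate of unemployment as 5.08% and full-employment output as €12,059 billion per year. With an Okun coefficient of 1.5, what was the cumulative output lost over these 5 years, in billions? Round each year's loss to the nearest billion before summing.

€2,976 billion

Year 2020: gap = -1.5 × (8.67 - 5.08) = -5.385%, loss ≈ 12059 × 5.385/100 ≈ 649.
Year 2021: gap = -1.5 × (7.1 - 5.08) = -3.03%, loss ≈ 12059 × 3.03/100 ≈ 365.
Year 2022: gap = -1.5 × (10.25 - 5.08) = -7.755%, loss ≈ 12059 × 7.755/100 ≈ 935.
Year 2023: gap = -1.5 × (9.14 - 5.08) = -6.09%, loss ≈ 12059 × 6.09/100 ≈ 734.
Year 2024: gap = -1.5 × (6.7 - 5.08) = -2.43%, loss ≈ 12059 × 2.43/100 ≈ 293.
Total lost output = 649 + 365 + 935 + 734 + 293 = 2976 billion.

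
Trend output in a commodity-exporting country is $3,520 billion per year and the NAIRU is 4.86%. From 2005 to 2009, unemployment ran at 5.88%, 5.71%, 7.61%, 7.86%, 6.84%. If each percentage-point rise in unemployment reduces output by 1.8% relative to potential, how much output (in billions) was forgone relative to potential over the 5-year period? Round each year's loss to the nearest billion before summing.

$608 billion

Year 2005: gap = -1.8 × (5.88 - 4.86) = -1.836%, loss ≈ 3520 × 1.836/100 ≈ 65.
Year 2006: gap = -1.8 × (5.71 - 4.86) = -1.53%, loss ≈ 3520 × 1.53/100 ≈ 54.
Year 2007: gap = -1.8 × (7.61 - 4.86) = -4.95%, loss ≈ 3520 × 4.95/100 ≈ 174.
Year 2008: gap = -1.8 × (7.86 - 4.86) = -5.4%, loss ≈ 3520 × 5.4/100 ≈ 190.
Year 2009: gap = -1.8 × (6.84 - 4.86) = -3.564%, loss ≈ 3520 × 3.564/100 ≈ 125.
Total lost output = 65 + 54 + 174 + 190 + 125 = 608 billion.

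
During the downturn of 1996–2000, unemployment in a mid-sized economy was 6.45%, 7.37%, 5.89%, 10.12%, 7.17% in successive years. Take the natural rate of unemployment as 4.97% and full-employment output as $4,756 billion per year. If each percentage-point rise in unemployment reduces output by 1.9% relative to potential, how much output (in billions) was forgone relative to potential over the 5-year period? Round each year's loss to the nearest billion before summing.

Year 1996: gap = -1.9 × (6.45 - 4.97) = -2.812%, loss ≈ 4756 × 2.812/100 ≈ 134.
Year 1997: gap = -1.9 × (7.37 - 4.97) = -4.56%, loss ≈ 4756 × 4.56/100 ≈ 217.
Year 1998: gap = -1.9 × (5.89 - 4.97) = -1.748%, loss ≈ 4756 × 1.748/100 ≈ 83.
Year 1999: gap = -1.9 × (10.12 - 4.97) = -9.785%, loss ≈ 4756 × 9.785/100 ≈ 465.
Year 2000: gap = -1.9 × (7.17 - 4.97) = -4.18%, loss ≈ 4756 × 4.18/100 ≈ 199.
Total lost output = 134 + 217 + 83 + 465 + 199 = 1098 billion.

$1,098 billion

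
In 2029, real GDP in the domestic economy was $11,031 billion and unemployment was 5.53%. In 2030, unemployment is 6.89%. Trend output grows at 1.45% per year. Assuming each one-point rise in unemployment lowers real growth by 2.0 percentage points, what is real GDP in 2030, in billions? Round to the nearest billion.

Δu = 6.89 - 5.53 = 1.36 points.
Okun's law (growth form): g_Y = g_Y* - β × Δu = 1.45 - 2.0 × (1.36) = 1.45 - 2.72 = -1.27%.
Real GDP in the next year = 11031 × (1 - 1.27/100) = 11031 × 0.9873 ≈ 10891 billion.

$10,891 billion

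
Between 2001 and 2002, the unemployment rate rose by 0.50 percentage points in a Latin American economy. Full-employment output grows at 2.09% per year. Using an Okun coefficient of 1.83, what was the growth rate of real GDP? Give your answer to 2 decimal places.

Growth-rate Okun's law: g_Y = g_Y* - β × Δu.
g_Y = 2.09 - 1.83 × (0.50) = 2.09 - 0.915 = 1.175%, i.e. 1.18% to 2 d.p.

1.18%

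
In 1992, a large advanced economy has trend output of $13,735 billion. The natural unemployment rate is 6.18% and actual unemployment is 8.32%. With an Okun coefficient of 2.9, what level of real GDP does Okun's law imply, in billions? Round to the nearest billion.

$12,883 billion

Unemployment gap = 8.32 - 6.18 = 2.14 points, so the output gap is -2.9 × 2.14 = -6.206%.
Actual GDP = 13735 × (1 - 6.206/100) = 13735 × 0.93794 ≈ 12883 billion.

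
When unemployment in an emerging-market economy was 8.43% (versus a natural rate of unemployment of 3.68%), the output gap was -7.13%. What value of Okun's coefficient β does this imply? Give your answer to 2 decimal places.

β ≈ 1.50

Okun's law: output gap = -β × (u - u*).
-7.13 = -β × (8.43 - 3.68) = -β × 4.75, so β = 7.13/4.75 = 1.50.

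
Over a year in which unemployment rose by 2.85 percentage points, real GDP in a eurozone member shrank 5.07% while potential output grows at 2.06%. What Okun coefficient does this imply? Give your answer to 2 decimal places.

β ≈ 2.50

Growth form: g_Y = g_Y* - β × Δu, so β = (g_Y* - g_Y)/Δu.
β = (2.06 + 5.07)/2.85 = 7.13/2.85 = 2.50.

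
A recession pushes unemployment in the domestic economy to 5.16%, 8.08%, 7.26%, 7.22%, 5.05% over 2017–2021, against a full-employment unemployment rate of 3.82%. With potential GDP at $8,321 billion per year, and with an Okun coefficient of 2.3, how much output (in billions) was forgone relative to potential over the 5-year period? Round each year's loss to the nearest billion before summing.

$2,615 billion

Year 2017: gap = -2.3 × (5.16 - 3.82) = -3.082%, loss ≈ 8321 × 3.082/100 ≈ 256.
Year 2018: gap = -2.3 × (8.08 - 3.82) = -9.798%, loss ≈ 8321 × 9.798/100 ≈ 815.
Year 2019: gap = -2.3 × (7.26 - 3.82) = -7.912%, loss ≈ 8321 × 7.912/100 ≈ 658.
Year 2020: gap = -2.3 × (7.22 - 3.82) = -7.82%, loss ≈ 8321 × 7.82/100 ≈ 651.
Year 2021: gap = -2.3 × (5.05 - 3.82) = -2.829%, loss ≈ 8321 × 2.829/100 ≈ 235.
Total lost output = 256 + 815 + 658 + 651 + 235 = 2615 billion.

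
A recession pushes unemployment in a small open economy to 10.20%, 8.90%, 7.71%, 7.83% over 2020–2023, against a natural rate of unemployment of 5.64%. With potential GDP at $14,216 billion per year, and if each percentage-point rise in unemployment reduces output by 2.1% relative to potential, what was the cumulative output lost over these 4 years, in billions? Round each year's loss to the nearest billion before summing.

$3,606 billion

Year 2020: gap = -2.1 × (10.2 - 5.64) = -9.576%, loss ≈ 14216 × 9.576/100 ≈ 1361.
Year 2021: gap = -2.1 × (8.9 - 5.64) = -6.846%, loss ≈ 14216 × 6.846/100 ≈ 973.
Year 2022: gap = -2.1 × (7.71 - 5.64) = -4.347%, loss ≈ 14216 × 4.347/100 ≈ 618.
Year 2023: gap = -2.1 × (7.83 - 5.64) = -4.599%, loss ≈ 14216 × 4.599/100 ≈ 654.
Total lost output = 1361 + 973 + 618 + 654 = 3606 billion.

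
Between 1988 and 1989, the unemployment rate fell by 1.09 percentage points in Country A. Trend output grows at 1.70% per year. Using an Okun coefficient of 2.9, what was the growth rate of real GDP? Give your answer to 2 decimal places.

4.86%

Growth-rate Okun's law: g_Y = g_Y* - β × Δu.
g_Y = 1.70 - 2.9 × (-1.09) = 1.7 + 3.161 = 4.861%, i.e. 4.86% to 2 d.p.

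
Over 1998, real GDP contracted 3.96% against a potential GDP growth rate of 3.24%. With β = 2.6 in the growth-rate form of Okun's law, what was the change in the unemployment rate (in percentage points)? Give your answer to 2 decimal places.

2.77 percentage points

Growth-rate Okun's law: g_Y = g_Y* - β × Δu, so Δu = (g_Y* - g_Y)/β.
Δu = (3.24 + 3.96)/2.6 = 7.2/2.6 = 2.77 percentage points.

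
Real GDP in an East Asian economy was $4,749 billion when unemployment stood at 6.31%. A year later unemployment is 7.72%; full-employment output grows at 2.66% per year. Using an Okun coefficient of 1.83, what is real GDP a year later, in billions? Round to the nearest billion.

$4,753 billion

Δu = 7.72 - 6.31 = 1.41 points.
Okun's law (growth form): g_Y = g_Y* - β × Δu = 2.66 - 1.83 × (1.41) = 2.66 - 2.5803 = 0.0797%.
Real GDP in the next year = 4749 × (1 + 0.0797/100) = 4749 × 1.000797 ≈ 4753 billion.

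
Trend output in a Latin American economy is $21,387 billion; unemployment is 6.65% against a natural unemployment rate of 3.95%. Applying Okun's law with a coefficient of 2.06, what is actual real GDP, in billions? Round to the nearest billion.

Unemployment gap = 6.65 - 3.95 = 2.7 points, so the output gap is -2.06 × 2.7 = -5.562%.
Actual GDP = 21387 × (1 - 5.562/100) = 21387 × 0.94438 ≈ 20197 billion.

$20,197 billion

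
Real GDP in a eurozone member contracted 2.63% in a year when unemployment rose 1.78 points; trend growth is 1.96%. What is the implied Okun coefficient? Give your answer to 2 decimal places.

β ≈ 2.58

Growth form: g_Y = g_Y* - β × Δu, so β = (g_Y* - g_Y)/Δu.
β = (1.96 + 2.63)/1.78 = 4.59/1.78 = 2.58.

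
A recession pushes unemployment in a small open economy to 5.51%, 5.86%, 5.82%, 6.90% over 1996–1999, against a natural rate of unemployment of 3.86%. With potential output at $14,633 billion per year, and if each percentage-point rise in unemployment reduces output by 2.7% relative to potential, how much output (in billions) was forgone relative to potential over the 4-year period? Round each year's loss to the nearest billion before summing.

$3,417 billion

Year 1996: gap = -2.7 × (5.51 - 3.86) = -4.455%, loss ≈ 14633 × 4.455/100 ≈ 652.
Year 1997: gap = -2.7 × (5.86 - 3.86) = -5.4%, loss ≈ 14633 × 5.4/100 ≈ 790.
Year 1998: gap = -2.7 × (5.82 - 3.86) = -5.292%, loss ≈ 14633 × 5.292/100 ≈ 774.
Year 1999: gap = -2.7 × (6.9 - 3.86) = -8.208%, loss ≈ 14633 × 8.208/100 ≈ 1201.
Total lost output = 652 + 790 + 774 + 1201 = 3417 billion.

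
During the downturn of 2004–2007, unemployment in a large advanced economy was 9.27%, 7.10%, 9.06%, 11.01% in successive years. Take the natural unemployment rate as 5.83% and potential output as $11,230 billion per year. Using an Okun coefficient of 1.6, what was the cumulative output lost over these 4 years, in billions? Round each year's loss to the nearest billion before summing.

Year 2004: gap = -1.6 × (9.27 - 5.83) = -5.504%, loss ≈ 11230 × 5.504/100 ≈ 618.
Year 2005: gap = -1.6 × (7.1 - 5.83) = -2.032%, loss ≈ 11230 × 2.032/100 ≈ 228.
Year 2006: gap = -1.6 × (9.06 - 5.83) = -5.168%, loss ≈ 11230 × 5.168/100 ≈ 580.
Year 2007: gap = -1.6 × (11.01 - 5.83) = -8.288%, loss ≈ 11230 × 8.288/100 ≈ 931.
Total lost output = 618 + 228 + 580 + 931 = 2357 billion.

$2,357 billion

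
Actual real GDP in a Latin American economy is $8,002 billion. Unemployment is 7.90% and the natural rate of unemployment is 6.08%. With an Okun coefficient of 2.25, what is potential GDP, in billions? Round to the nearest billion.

Unemployment gap = 7.9 - 6.08 = 1.82 points, so output gap = -2.25 × 1.82 = -4.095%.
Since Y = Y* × (1 + gap/100), Y* = 8002/0.95905 ≈ 8344 billion.

$8,344 billion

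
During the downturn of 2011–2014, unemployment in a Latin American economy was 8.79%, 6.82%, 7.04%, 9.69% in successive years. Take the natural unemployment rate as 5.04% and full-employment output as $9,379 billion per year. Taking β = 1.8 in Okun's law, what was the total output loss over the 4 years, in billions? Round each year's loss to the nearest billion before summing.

Year 2011: gap = -1.8 × (8.79 - 5.04) = -6.75%, loss ≈ 9379 × 6.75/100 ≈ 633.
Year 2012: gap = -1.8 × (6.82 - 5.04) = -3.204%, loss ≈ 9379 × 3.204/100 ≈ 301.
Year 2013: gap = -1.8 × (7.04 - 5.04) = -3.6%, loss ≈ 9379 × 3.6/100 ≈ 338.
Year 2014: gap = -1.8 × (9.69 - 5.04) = -8.37%, loss ≈ 9379 × 8.37/100 ≈ 785.
Total lost output = 633 + 301 + 338 + 785 = 2057 billion.

$2,057 billion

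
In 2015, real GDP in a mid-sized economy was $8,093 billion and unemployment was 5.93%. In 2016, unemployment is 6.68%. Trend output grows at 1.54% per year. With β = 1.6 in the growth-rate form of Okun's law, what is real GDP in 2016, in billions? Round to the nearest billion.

Δu = 6.68 - 5.93 = 0.75 points.
Okun's law (growth form): g_Y = g_Y* - β × Δu = 1.54 - 1.6 × (0.75) = 1.54 - 1.2 = 0.34%.
Real GDP in the next year = 8093 × (1 + 0.34/100) = 8093 × 1.0034 ≈ 8121 billion.

$8,121 billion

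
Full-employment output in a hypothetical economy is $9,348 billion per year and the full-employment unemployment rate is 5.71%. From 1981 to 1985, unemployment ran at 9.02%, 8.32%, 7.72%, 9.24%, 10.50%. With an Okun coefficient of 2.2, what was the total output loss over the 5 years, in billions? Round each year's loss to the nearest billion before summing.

$3,342 billion

Year 1981: gap = -2.2 × (9.02 - 5.71) = -7.282%, loss ≈ 9348 × 7.282/100 ≈ 681.
Year 1982: gap = -2.2 × (8.32 - 5.71) = -5.742%, loss ≈ 9348 × 5.742/100 ≈ 537.
Year 1983: gap = -2.2 × (7.72 - 5.71) = -4.422%, loss ≈ 9348 × 4.422/100 ≈ 413.
Year 1984: gap = -2.2 × (9.24 - 5.71) = -7.766%, loss ≈ 9348 × 7.766/100 ≈ 726.
Year 1985: gap = -2.2 × (10.5 - 5.71) = -10.538%, loss ≈ 9348 × 10.538/100 ≈ 985.
Total lost output = 681 + 537 + 413 + 726 + 985 = 3342 billion.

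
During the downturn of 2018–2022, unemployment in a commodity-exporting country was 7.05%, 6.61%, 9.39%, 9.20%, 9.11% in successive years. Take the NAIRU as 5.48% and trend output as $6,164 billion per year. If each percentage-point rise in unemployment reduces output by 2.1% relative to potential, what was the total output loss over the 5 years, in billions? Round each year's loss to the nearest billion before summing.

Year 2018: gap = -2.1 × (7.05 - 5.48) = -3.297%, loss ≈ 6164 × 3.297/100 ≈ 203.
Year 2019: gap = -2.1 × (6.61 - 5.48) = -2.373%, loss ≈ 6164 × 2.373/100 ≈ 146.
Year 2020: gap = -2.1 × (9.39 - 5.48) = -8.211%, loss ≈ 6164 × 8.211/100 ≈ 506.
Year 2021: gap = -2.1 × (9.2 - 5.48) = -7.812%, loss ≈ 6164 × 7.812/100 ≈ 482.
Year 2022: gap = -2.1 × (9.11 - 5.48) = -7.623%, loss ≈ 6164 × 7.623/100 ≈ 470.
Total lost output = 203 + 146 + 506 + 482 + 470 = 1807 billion.

$1,807 billion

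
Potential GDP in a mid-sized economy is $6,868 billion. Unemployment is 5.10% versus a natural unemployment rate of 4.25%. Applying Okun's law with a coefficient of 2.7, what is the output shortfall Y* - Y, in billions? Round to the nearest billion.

Output gap = -2.7 × (5.1 - 4.25) = -2.7 × 0.85 = -2.295%.
Actual GDP ≈ 6868 × 0.97705 ≈ 6710 billion, so the shortfall is 6868 - 6710 = 158 billion.

$158 billion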